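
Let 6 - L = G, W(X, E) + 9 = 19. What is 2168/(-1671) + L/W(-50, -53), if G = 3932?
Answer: -3291013/8355 ≈ -393.90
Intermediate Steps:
W(X, E) = 10 (W(X, E) = -9 + 19 = 10)
L = -3926 (L = 6 - 1*3932 = 6 - 3932 = -3926)
2168/(-1671) + L/W(-50, -53) = 2168/(-1671) - 3926/10 = 2168*(-1/1671) - 3926*⅒ = -2168/1671 - 1963/5 = -3291013/8355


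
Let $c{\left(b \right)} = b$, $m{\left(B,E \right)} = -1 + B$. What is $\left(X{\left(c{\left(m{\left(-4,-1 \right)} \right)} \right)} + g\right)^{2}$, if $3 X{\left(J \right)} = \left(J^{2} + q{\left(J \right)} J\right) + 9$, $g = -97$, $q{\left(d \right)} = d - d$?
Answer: $\frac{66049}{9} \approx 7338.8$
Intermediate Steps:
$q{\left(d \right)} = 0$
$X{\left(J \right)} = 3 + \frac{J^{2}}{3}$ ($X{\left(J \right)} = \frac{\left(J^{2} + 0 J\right) + 9}{3} = \frac{\left(J^{2} + 0\right) + 9}{3} = \frac{J^{2} + 9}{3} = \frac{9 + J^{2}}{3} = 3 + \frac{J^{2}}{3}$)
$\left(X{\left(c{\left(m{\left(-4,-1 \right)} \right)} \right)} + g\right)^{2} = \left(\left(3 + \frac{\left(-1 - 4\right)^{2}}{3}\right) - 97\right)^{2} = \left(\left(3 + \frac{\left(-5\right)^{2}}{3}\right) - 97\right)^{2} = \left(\left(3 + \frac{1}{3} \cdot 25\right) - 97\right)^{2} = \left(\left(3 + \frac{25}{3}\right) - 97\right)^{2} = \left(\frac{34}{3} - 97\right)^{2} = \left(- \frac{257}{3}\right)^{2} = \frac{66049}{9}$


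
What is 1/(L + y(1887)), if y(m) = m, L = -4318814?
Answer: -1/4316927 ≈ -2.3165e-7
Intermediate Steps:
1/(L + y(1887)) = 1/(-4318814 + 1887) = 1/(-4316927) = -1/4316927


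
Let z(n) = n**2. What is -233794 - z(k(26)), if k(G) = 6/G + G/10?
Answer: -987813506/4225 ≈ -2.3380e+5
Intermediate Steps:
k(G) = 6/G + G/10 (k(G) = 6/G + G*(1/10) = 6/G + G/10)
-233794 - z(k(26)) = -233794 - (6/26 + (1/10)*26)**2 = -233794 - (6*(1/26) + 13/5)**2 = -233794 - (3/13 + 13/5)**2 = -233794 - (184/65)**2 = -233794 - 1*33856/4225 = -233794 - 33856/4225 = -987813506/4225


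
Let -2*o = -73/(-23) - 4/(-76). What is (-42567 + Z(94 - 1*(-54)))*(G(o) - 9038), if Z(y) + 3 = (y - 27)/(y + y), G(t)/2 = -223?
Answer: 29876020229/74 ≈ 4.0373e+8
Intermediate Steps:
o = -705/437 (o = -(-73/(-23) - 4/(-76))/2 = -(-73*(-1/23) - 4*(-1/76))/2 = -(73/23 + 1/19)/2 = -1/2*1410/437 = -705/437 ≈ -1.6133)
G(t) = -446 (G(t) = 2*(-223) = -446)
Z(y) = -3 + (-27 + y)/(2*y) (Z(y) = -3 + (y - 27)/(y + y) = -3 + (-27 + y)/((2*y)) = -3 + (-27 + y)*(1/(2*y)) = -3 + (-27 + y)/(2*y))
(-42567 + Z(94 - 1*(-54)))*(G(o) - 9038) = (-42567 + (-27 - 5*(94 - 1*(-54)))/(2*(94 - 1*(-54))))*(-446 - 9038) = (-42567 + (-27 - 5*(94 + 54))/(2*(94 + 54)))*(-9484) = (-42567 + (1/2)*(-27 - 5*148)/148)*(-9484) = (-42567 + (1/2)*(1/148)*(-27 - 740))*(-9484) = (-42567 + (1/2)*(1/148)*(-767))*(-9484) = (-42567 - 767/296)*(-9484) = -12600599/296*(-9484) = 29876020229/74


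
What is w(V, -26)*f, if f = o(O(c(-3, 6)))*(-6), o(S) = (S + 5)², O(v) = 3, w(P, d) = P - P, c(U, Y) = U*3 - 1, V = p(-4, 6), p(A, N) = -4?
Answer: 0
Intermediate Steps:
V = -4
c(U, Y) = -1 + 3*U (c(U, Y) = 3*U - 1 = -1 + 3*U)
w(P, d) = 0
o(S) = (5 + S)²
f = -384 (f = (5 + 3)²*(-6) = 8²*(-6) = 64*(-6) = -384)
w(V, -26)*f = 0*(-384) = 0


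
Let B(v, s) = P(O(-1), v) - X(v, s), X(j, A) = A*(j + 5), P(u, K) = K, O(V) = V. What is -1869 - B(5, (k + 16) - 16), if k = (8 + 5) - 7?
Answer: -1814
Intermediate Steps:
k = 6 (k = 13 - 7 = 6)
X(j, A) = A*(5 + j)
B(v, s) = v - s*(5 + v)
-1869 - B(5, (k + 16) - 16) = -1869 - (5 - ((6 + 16) - 16)*(5 + 5)) = -1869 - (5 - 1*(22 - 16)*10) = -1869 - (5 - 1*6*10) = -1869 - (5 - 60) = -1869 - 1*(-55) = -1869 + 55 = -1814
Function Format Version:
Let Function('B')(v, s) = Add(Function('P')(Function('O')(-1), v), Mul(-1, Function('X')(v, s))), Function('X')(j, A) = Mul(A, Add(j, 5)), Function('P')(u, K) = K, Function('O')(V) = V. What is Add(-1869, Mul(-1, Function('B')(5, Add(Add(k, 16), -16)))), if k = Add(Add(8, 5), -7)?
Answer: -1814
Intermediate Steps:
k = 6 (k = Add(13, -7) = 6)
Function('X')(j, A) = Mul(A, Add(5, j))
Function('B')(v, s) = Add(v, Mul(-1, s, Add(5, v))) (Function('B')(v, s) = Add(v, Mul(-1, Mul(s, Add(5, v)))) = Add(v, Mul(-1, s, Add(5, v))))
Add(-1869, Mul(-1, Function('B')(5, Add(Add(k, 16), -16)))) = Add(-1869, Mul(-1, Add(5, Mul(-1, Add(Add(6, 16), -16), Add(5, 5))))) = Add(-1869, Mul(-1, Add(5, Mul(-1, Add(22, -16), 10)))) = Add(-1869, Mul(-1, Add(5, Mul(-1, 6, 10)))) = Add(-1869, Mul(-1, Add(5, -60))) = Add(-1869, Mul(-1, -55)) = Add(-1869, 55) = -1814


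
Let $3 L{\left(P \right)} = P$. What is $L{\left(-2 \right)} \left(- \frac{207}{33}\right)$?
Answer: $\frac{46}{11} \approx 4.1818$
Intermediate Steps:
$L{\left(P \right)} = \frac{P}{3}$
$L{\left(-2 \right)} \left(- \frac{207}{33}\right) = \frac{1}{3} \left(-2\right) \left(- \frac{207}{33}\right) = - \frac{2 \left(\left(-207\right) \frac{1}{33}\right)}{3} = \left(- \frac{2}{3}\right) \left(- \frac{69}{11}\right) = \frac{46}{11}$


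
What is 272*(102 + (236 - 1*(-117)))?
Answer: 123760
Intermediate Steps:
272*(102 + (236 - 1*(-117))) = 272*(102 + (236 + 117)) = 272*(102 + 353) = 272*455 = 123760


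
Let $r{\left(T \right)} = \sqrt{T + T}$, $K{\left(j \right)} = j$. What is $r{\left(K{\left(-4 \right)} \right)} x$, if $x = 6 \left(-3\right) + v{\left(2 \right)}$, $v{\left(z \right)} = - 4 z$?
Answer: $- 52 i \sqrt{2} \approx - 73.539 i$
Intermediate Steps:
$r{\left(T \right)} = \sqrt{2} \sqrt{T}$ ($r{\left(T \right)} = \sqrt{2 T} = \sqrt{2} \sqrt{T}$)
$x = -26$ ($x = 6 \left(-3\right) - 8 = -18 - 8 = -26$)
$r{\left(K{\left(-4 \right)} \right)} x = \sqrt{2} \sqrt{-4} \left(-26\right) = \sqrt{2} \cdot 2 i \left(-26\right) = 2 i \sqrt{2} \left(-26\right) = - 52 i \sqrt{2}$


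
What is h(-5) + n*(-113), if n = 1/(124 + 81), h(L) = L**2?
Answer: 5012/205 ≈ 24.449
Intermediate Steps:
n = 1/205 ≈ 0.0048781
h(-5) + n*(-113) = (-5)**2 + (1/205)*(-113) = 25 - 113/205 = 5012/205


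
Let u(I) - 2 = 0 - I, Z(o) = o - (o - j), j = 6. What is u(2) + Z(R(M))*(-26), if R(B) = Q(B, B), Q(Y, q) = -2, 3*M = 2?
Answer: -156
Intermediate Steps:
M = ⅔ (M = (⅓)*2 = ⅔ ≈ 0.66667)
R(B) = -2
Z(o) = 6 (Z(o) = o - (o - 1*6) = o - (o - 6) = o - (-6 + o) = o + (6 - o) = 6)
u(I) = 2 - I (u(I) = 2 + (0 - I) = 2 - I)
u(2) + Z(R(M))*(-26) = (2 - 1*2) + 6*(-26) = (2 - 2) - 156 = 0 - 156 = -156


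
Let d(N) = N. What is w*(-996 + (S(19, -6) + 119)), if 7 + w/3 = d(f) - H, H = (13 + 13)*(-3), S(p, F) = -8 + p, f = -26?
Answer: -116910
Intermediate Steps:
H = -78 (H = 26*(-3) = -78)
w = 135 (w = -21 + 3*(-26 - 1*(-78)) = -21 + 3*(-26 + 78) = -21 + 3*52 = -21 + 156 = 135)
w*(-996 + (S(19, -6) + 119)) = 135*(-996 + ((-8 + 19) + 119)) = 135*(-996 + (11 + 119)) = 135*(-996 + 130) = 135*(-866) = -116910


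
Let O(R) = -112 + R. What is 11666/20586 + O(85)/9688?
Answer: 56232193/99718584 ≈ 0.56391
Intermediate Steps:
11666/20586 + O(85)/9688 = 11666/20586 + (-112 + 85)/9688 = 11666*(1/20586) - 27*1/9688 = 5833/10293 - 27/9688 = 56232193/99718584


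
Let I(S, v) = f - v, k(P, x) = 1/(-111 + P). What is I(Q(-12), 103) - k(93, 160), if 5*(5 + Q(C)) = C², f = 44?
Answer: -1061/18 ≈ -58.944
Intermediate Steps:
Q(C) = -5 + C²/5
I(S, v) = 44 - v
I(Q(-12), 103) - k(93, 160) = (44 - 1*103) - 1/(-111 + 93) = (44 - 103) - 1/(-18) = -59 - 1*(-1/18) = -59 + 1/18 = -1061/18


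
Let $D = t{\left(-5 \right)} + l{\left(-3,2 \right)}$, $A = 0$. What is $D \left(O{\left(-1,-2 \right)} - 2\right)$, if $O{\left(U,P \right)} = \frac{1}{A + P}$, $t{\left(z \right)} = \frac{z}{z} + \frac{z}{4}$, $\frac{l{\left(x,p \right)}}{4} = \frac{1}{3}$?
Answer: $- \frac{65}{24} \approx -2.7083$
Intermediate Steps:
$l{\left(x,p \right)} = \frac{4}{3}$
$t{\left(z \right)} = 1 + \frac{z}{4}$ ($t{\left(z \right)} = 1 + z \frac{1}{4} = 1 + \frac{z}{4}$)
$D = \frac{13}{12}$ ($D = \left(1 + \frac{1}{4} \left(-5\right)\right) + \frac{4}{3} = \left(1 - \frac{5}{4}\right) + \frac{4}{3} = - \frac{1}{4} + \frac{4}{3} = \frac{13}{12} \approx 1.0833$)
$O{\left(U,P \right)} = \frac{1}{P}$ ($O{\left(U,P \right)} = \frac{1}{0 + P} = \frac{1}{P}$)
$D \left(O{\left(-1,-2 \right)} - 2\right) = \frac{13 \left(\frac{1}{-2} - 2\right)}{12} = \frac{13 \left(- \frac{1}{2} - 2\right)}{12} = \frac{13}{12} \left(- \frac{5}{2}\right) = - \frac{65}{24}$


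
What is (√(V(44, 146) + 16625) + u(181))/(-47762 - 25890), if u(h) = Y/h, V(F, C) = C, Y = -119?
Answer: 119/13331012 - √16771/73652 ≈ -0.0017494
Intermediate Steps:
u(h) = -119/h
(√(V(44, 146) + 16625) + u(181))/(-47762 - 25890) = (√(146 + 16625) - 119/181)/(-47762 - 25890) = (√16771 - 119*1/181)/(-73652) = (√16771 - 119/181)*(-1/73652) = (-119/181 + √16771)*(-1/73652) = 119/13331012 - √16771/73652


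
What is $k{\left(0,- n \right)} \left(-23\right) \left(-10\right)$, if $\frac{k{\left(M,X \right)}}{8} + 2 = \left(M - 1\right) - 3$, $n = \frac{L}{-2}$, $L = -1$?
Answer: $-11040$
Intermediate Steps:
$n = \frac{1}{2}$ ($n = - \frac{1}{-2} = \left(-1\right) \left(- \frac{1}{2}\right) = \frac{1}{2} \approx 0.5$)
$k{\left(M,X \right)} = -48 + 8 M$ ($k{\left(M,X \right)} = -16 + 8 \left(\left(M - 1\right) - 3\right) = -16 + 8 \left(\left(-1 + M\right) - 3\right) = -16 + 8 \left(-4 + M\right) = -16 + \left(-32 + 8 M\right) = -48 + 8 M$)
$k{\left(0,- n \right)} \left(-23\right) \left(-10\right) = \left(-48 + 8 \cdot 0\right) \left(-23\right) \left(-10\right) = \left(-48 + 0\right) \left(-23\right) \left(-10\right) = \left(-48\right) \left(-23\right) \left(-10\right) = 1104 \left(-10\right) = -11040$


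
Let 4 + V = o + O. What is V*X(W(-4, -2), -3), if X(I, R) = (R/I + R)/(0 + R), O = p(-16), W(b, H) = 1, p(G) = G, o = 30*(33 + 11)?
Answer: 2600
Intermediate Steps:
o = 1320 (o = 30*44 = 1320)
O = -16
X(I, R) = (R + R/I)/R
V = 1300 (V = -4 + (1320 - 16) = -4 + 1304 = 1300)
V*X(W(-4, -2), -3) = 1300*((1 + 1)/1) = 1300*(1*2) = 1300*2 = 2600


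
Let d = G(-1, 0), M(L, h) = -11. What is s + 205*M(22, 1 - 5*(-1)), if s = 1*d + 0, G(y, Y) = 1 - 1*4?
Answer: -2258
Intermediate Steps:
G(y, Y) = -3 (G(y, Y) = 1 - 4 = -3)
d = -3
s = -3 (s = 1*(-3) + 0 = -3 + 0 = -3)
s + 205*M(22, 1 - 5*(-1)) = -3 + 205*(-11) = -3 - 2255 = -2258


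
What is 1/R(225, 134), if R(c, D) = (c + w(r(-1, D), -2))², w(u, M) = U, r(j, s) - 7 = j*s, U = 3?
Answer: 1/51984 ≈ 1.9237e-5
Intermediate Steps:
r(j, s) = 7 + j*s
w(u, M) = 3
R(c, D) = (3 + c)² (R(c, D) = (c + 3)² = (3 + c)²)
1/R(225, 134) = 1/((3 + 225)²) = 1/(228²) = 1/51984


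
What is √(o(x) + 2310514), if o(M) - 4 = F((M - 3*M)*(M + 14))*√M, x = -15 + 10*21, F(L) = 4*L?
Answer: √(2310518 - 326040*√195) ≈ 1497.5*I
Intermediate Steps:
x = 195 (x = -15 + 210 = 195)
o(M) = 4 - 8*M^(3/2)*(14 + M) (o(M) = 4 + (4*((M - 3*M)*(M + 14)))*√M = 4 + (4*((-2*M)*(14 + M)))*√M = 4 + (4*(-2*M*(14 + M)))*√M = 4 + (-8*M*(14 + M))*√M = 4 - 8*M^(3/2)*(14 + M))
√(o(x) + 2310514) = √((4 + 8*195^(3/2)*(-14 - 1*195)) + 2310514) = √((4 + 8*(195*√195)*(-14 - 195)) + 2310514) = √((4 + 8*(195*√195)*(-209)) + 2310514) = √((4 - 326040*√195) + 2310514) = √(2310518 - 326040*√195)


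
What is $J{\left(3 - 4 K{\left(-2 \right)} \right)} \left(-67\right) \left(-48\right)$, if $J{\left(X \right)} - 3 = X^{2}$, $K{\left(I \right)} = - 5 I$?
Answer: $4412352$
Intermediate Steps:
$J{\left(X \right)} = 3 + X^{2}$
$J{\left(3 - 4 K{\left(-2 \right)} \right)} \left(-67\right) \left(-48\right) = \left(3 + \left(3 - 4 \left(\left(-5\right) \left(-2\right)\right)\right)^{2}\right) \left(-67\right) \left(-48\right) = \left(3 + \left(3 - 40\right)^{2}\right) \left(-67\right) \left(-48\right) = \left(3 + \left(-37\right)^{2}\right) \left(-67\right) \left(-48\right) = \left(3 + 1369\right) \left(-67\right) \left(-48\right) = 1372 \left(-67\right) \left(-48\right) = \left(-91924\right) \left(-48\right) = 4412352$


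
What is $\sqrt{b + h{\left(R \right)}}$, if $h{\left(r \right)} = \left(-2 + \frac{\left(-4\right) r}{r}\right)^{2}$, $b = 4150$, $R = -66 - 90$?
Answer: $\sqrt{4186} \approx 64.699$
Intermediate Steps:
$R = -156$ ($R = -66 - 90 = -156$)
$h{\left(r \right)} = 36$ ($h{\left(r \right)} = \left(-2 - 4\right)^{2} = \left(-6\right)^{2} = 36$)
$\sqrt{b + h{\left(R \right)}} = \sqrt{4150 + 36} = \sqrt{4186}$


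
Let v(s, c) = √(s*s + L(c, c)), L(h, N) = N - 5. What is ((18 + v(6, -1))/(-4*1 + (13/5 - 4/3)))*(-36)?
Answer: 9720/41 + 540*√30/41 ≈ 309.21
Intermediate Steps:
L(h, N) = -5 + N
v(s, c) = √(-5 + c + s²) (v(s, c) = √(s*s + (-5 + c)) = √(s² + (-5 + c)) = √(-5 + c + s²))
((18 + v(6, -1))/(-4*1 + (13/5 - 4/3)))*(-36) = ((18 + √(-5 - 1 + 6²))/(-4*1 + (13/5 - 4/3)))*(-36) = ((18 + √(-5 - 1 + 36))/(-4 + (13*(⅕) - 4*⅓)))*(-36) = ((18 + √30)/(-4 + (13/5 - 4/3)))*(-36) = ((18 + √30)/(-4 + 19/15))*(-36) = ((18 + √30)/(-41/15))*(-36) = ((18 + √30)*(-15/41))*(-36) = (-270/41 - 15*√30/41)*(-36) = 9720/41 + 540*√30/41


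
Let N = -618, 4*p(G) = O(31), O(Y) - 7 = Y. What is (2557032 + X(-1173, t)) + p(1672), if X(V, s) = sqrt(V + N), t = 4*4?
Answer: 5114083/2 + 3*I*sqrt(199) ≈ 2.557e+6 + 42.32*I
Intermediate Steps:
O(Y) = 7 + Y
p(G) = 19/2 (p(G) = (7 + 31)/4 = (1/4)*38 = 19/2)
t = 16
X(V, s) = sqrt(-618 + V) (X(V, s) = sqrt(V - 618) = sqrt(-618 + V))
(2557032 + X(-1173, t)) + p(1672) = (2557032 + sqrt(-618 - 1173)) + 19/2 = (2557032 + sqrt(-1791)) + 19/2 = (2557032 + 3*I*sqrt(199)) + 19/2 = 5114083/2 + 3*I*sqrt(199)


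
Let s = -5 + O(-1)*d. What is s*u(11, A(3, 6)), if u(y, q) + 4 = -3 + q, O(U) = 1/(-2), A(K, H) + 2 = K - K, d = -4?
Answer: 27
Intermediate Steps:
A(K, H) = -2 (A(K, H) = -2 + (K - K) = -2 + 0 = -2)
O(U) = -1/2
u(y, q) = -7 + q (u(y, q) = -4 + (-3 + q) = -7 + q)
s = -3 (s = -5 - 1/2*(-4) = -5 + 2 = -3)
s*u(11, A(3, 6)) = -3*(-7 - 2) = -3*(-9) = 27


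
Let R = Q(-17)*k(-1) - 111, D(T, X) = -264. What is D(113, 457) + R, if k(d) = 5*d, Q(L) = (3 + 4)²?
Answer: -620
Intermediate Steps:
Q(L) = 49 (Q(L) = 7² = 49)
R = -356 (R = 49*(5*(-1)) - 111 = 49*(-5) - 111 = -245 - 111 = -356)
D(113, 457) + R = -264 - 356 = -620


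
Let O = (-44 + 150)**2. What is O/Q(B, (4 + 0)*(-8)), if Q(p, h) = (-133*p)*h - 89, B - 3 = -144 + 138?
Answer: -11236/12857 ≈ -0.87392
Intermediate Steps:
B = -3 (B = 3 + (-144 + 138) = 3 - 6 = -3)
O = 11236 (O = 106**2 = 11236)
Q(p, h) = -89 - 133*h*p (Q(p, h) = -133*h*p - 89 = -89 - 133*h*p)
O/Q(B, (4 + 0)*(-8)) = 11236/(-89 - 133*(4 + 0)*(-8)*(-3)) = 11236/(-89 - 133*4*(-8)*(-3)) = 11236/(-89 - 133*(-32)*(-3)) = 11236/(-89 - 12768) = 11236/(-12857) = 11236*(-1/12857) = -11236/12857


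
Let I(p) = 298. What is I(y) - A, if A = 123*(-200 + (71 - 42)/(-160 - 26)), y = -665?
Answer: 1544865/62 ≈ 24917.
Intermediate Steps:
A = -1526389/62 (A = 123*(-200 + 29/(-186)) = 123*(-200 + 29*(-1/186)) = 123*(-200 - 29/186) = 123*(-37229/186) = -1526389/62 ≈ -24619.)
I(y) - A = 298 - 1*(-1526389/62) = 298 + 1526389/62 = 1544865/62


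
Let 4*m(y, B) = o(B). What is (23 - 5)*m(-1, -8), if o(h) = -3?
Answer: -27/2 ≈ -13.500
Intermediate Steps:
m(y, B) = -¾ (m(y, B) = (¼)*(-3) = -¾)
(23 - 5)*m(-1, -8) = (23 - 5)*(-¾) = 18*(-¾) = -27/2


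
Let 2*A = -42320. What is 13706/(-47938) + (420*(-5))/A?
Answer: -430339/2305382 ≈ -0.18667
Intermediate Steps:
A = -21160 (A = (1/2)*(-42320) = -21160)
13706/(-47938) + (420*(-5))/A = 13706/(-47938) + (420*(-5))/(-21160) = 13706*(-1/47938) - 2100*(-1/21160) = -623/2179 + 105/1058 = -430339/2305382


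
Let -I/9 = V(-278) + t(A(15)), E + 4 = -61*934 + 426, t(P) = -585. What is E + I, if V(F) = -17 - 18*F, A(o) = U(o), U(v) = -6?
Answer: -96170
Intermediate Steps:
A(o) = -6
E = -56552 (E = -4 + (-61*934 + 426) = -4 + (-56974 + 426) = -4 - 56548 = -56552)
I = -39618 (I = -9*((-17 - 18*(-278)) - 585) = -9*((-17 + 5004) - 585) = -9*(4987 - 585) = -9*4402 = -39618)
E + I = -56552 - 39618 = -96170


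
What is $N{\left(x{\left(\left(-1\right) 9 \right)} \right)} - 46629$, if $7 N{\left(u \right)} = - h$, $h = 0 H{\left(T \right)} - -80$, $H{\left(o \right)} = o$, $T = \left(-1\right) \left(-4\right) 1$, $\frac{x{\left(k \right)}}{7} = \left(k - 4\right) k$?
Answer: $- \frac{326483}{7} \approx -46640.0$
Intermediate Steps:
$x{\left(k \right)} = 7 k \left(-4 + k\right)$ ($x{\left(k \right)} = 7 \left(k - 4\right) k = 7 \left(-4 + k\right) k = 7 k \left(-4 + k\right)$)
$T = 4$ ($T = 4 \cdot 1 = 4$)
$h = 80$ ($h = 0 \cdot 4 - -80 = 0 + 80 = 80$)
$N{\left(u \right)} = - \frac{80}{7}$ ($N{\left(u \right)} = \frac{\left(-1\right) 80}{7} = \frac{1}{7} \left(-80\right) = - \frac{80}{7}$)
$N{\left(x{\left(\left(-1\right) 9 \right)} \right)} - 46629 = - \frac{80}{7} - 46629 = - \frac{326483}{7}$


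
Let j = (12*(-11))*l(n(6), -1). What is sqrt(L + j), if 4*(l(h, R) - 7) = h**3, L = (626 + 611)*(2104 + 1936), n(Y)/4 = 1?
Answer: 2*sqrt(1248611) ≈ 2234.8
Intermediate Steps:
n(Y) = 4 (n(Y) = 4*1 = 4)
L = 4997480 (L = 1237*4040 = 4997480)
l(h, R) = 7 + h**3/4
j = -3036 (j = (12*(-11))*(7 + (1/4)*4**3) = -132*(7 + (1/4)*64) = -132*(7 + 16) = -132*23 = -3036)
sqrt(L + j) = sqrt(4997480 - 3036) = sqrt(4994444) = 2*sqrt(1248611)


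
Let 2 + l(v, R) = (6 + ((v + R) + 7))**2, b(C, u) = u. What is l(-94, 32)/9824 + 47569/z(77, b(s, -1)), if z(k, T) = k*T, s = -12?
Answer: -467133133/756448 ≈ -617.54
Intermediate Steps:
l(v, R) = -2 + (13 + R + v)**2 (l(v, R) = -2 + (6 + ((v + R) + 7))**2 = -2 + (6 + ((R + v) + 7))**2 = -2 + (6 + (7 + R + v))**2 = -2 + (13 + R + v)**2)
z(k, T) = T*k
l(-94, 32)/9824 + 47569/z(77, b(s, -1)) = (-2 + (13 + 32 - 94)**2)/9824 + 47569/((-1*77)) = (-2 + (-49)**2)*(1/9824) + 47569/(-77) = (-2 + 2401)*(1/9824) + 47569*(-1/77) = 2399*(1/9824) - 47569/77 = 2399/9824 - 47569/77 = -467133133/756448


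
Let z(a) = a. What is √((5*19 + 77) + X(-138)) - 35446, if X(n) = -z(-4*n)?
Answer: -35446 + 2*I*√95 ≈ -35446.0 + 19.494*I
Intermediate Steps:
X(n) = 4*n (X(n) = -(-4)*n = 4*n)
√((5*19 + 77) + X(-138)) - 35446 = √((5*19 + 77) + 4*(-138)) - 35446 = √((95 + 77) - 552) - 35446 = √(172 - 552) - 35446 = √(-380) - 35446 = 2*I*√95 - 35446 = -35446 + 2*I*√95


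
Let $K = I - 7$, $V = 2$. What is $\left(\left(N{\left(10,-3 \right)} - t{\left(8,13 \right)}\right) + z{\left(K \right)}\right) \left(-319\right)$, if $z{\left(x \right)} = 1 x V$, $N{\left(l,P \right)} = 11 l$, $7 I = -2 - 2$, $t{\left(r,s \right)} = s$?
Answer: $- \frac{182787}{7} \approx -26112.0$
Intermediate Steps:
$I = - \frac{4}{7}$ ($I = \frac{-2 - 2}{7} = \frac{1}{7} \left(-4\right) = - \frac{4}{7} \approx -0.57143$)
$K = - \frac{53}{7}$ ($K = - \frac{4}{7} - 7 = - \frac{53}{7} \approx -7.5714$)
$z{\left(x \right)} = 2 x$ ($z{\left(x \right)} = 1 x 2 = x 2 = 2 x$)
$\left(\left(N{\left(10,-3 \right)} - t{\left(8,13 \right)}\right) + z{\left(K \right)}\right) \left(-319\right) = \left(\left(11 \cdot 10 - 13\right) + 2 \left(- \frac{53}{7}\right)\right) \left(-319\right) = \left(\left(110 - 13\right) - \frac{106}{7}\right) \left(-319\right) = \left(97 - \frac{106}{7}\right) \left(-319\right) = \frac{573}{7} \left(-319\right) = - \frac{182787}{7}$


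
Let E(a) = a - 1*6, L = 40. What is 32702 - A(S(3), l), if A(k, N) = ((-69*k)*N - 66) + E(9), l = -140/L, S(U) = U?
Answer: 64081/2 ≈ 32041.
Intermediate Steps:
E(a) = -6 + a (E(a) = a - 6 = -6 + a)
l = -7/2 (l = -140/40 = -140*1/40 = -7/2 ≈ -3.5000)
A(k, N) = -63 - 69*N*k (A(k, N) = ((-69*k)*N - 66) + (-6 + 9) = (-69*N*k - 66) + 3 = (-66 - 69*N*k) + 3 = -63 - 69*N*k)
32702 - A(S(3), l) = 32702 - (-63 - 69*(-7/2)*3) = 32702 - (-63 + 1449/2) = 32702 - 1*1323/2 = 32702 - 1323/2 = 64081/2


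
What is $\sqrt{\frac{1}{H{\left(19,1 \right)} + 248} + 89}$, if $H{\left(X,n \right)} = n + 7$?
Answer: $\frac{7 \sqrt{465}}{16} \approx 9.4342$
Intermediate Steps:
$H{\left(X,n \right)} = 7 + n$
$\sqrt{\frac{1}{H{\left(19,1 \right)} + 248} + 89} = \sqrt{\frac{1}{\left(7 + 1\right) + 248} + 89} = \sqrt{\frac{1}{8 + 248} + 89} = \sqrt{\frac{1}{256} + 89} = \sqrt{\frac{22785}{256}} = \frac{7 \sqrt{465}}{16}$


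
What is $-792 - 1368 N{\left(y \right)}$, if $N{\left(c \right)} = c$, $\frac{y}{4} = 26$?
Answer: $-143064$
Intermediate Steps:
$y = 104$ ($y = 4 \cdot 26 = 104$)
$-792 - 1368 N{\left(y \right)} = -792 - 142272 = -143064$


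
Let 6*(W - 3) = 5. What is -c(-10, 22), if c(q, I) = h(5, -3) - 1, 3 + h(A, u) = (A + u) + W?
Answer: -11/6 ≈ -1.8333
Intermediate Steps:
W = 23/6 (W = 3 + (⅙)*5 = 3 + ⅚ = 23/6 ≈ 3.8333)
h(A, u) = ⅚ + A + u (h(A, u) = -3 + ((A + u) + 23/6) = -3 + (23/6 + A + u) = ⅚ + A + u)
c(q, I) = 11/6 (c(q, I) = (⅚ + 5 - 3) - 1 = 17/6 - 1 = 11/6)
-c(-10, 22) = -1*11/6 = -11/6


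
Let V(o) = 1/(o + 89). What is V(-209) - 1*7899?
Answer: -947881/120 ≈ -7899.0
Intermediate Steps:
V(o) = 1/(89 + o)
V(-209) - 1*7899 = 1/(89 - 209) - 1*7899 = 1/(-120) - 7899 = -1/120 - 7899 = -947881/120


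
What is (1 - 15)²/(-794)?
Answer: -98/397 ≈ -0.24685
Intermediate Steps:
(1 - 15)²/(-794) = (-14)²*(-1/794) = 196*(-1/794) = -98/397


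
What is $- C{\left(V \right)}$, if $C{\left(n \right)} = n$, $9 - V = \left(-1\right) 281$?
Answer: $-290$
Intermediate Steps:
$V = 290$ ($V = 9 - \left(-1\right) 281 = 9 - -281 = 9 + 281 = 290$)
$- C{\left(V \right)} = \left(-1\right) 290 = -290$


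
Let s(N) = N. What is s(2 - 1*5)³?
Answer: -27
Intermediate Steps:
s(2 - 1*5)³ = (2 - 1*5)³ = (2 - 5)³ = (-3)³ = -27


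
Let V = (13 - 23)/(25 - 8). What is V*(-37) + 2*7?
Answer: 608/17 ≈ 35.765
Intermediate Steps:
V = -10/17 ≈ -0.58823
V*(-37) + 2*7 = -10/17*(-37) + 2*7 = 370/17 + 14 = 608/17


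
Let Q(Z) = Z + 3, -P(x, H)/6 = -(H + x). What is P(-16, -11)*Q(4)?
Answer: -1134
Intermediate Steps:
P(x, H) = 6*H + 6*x (P(x, H) = -(-6)*(H + x) = -6*(-H - x) = 6*H + 6*x)
Q(Z) = 3 + Z
P(-16, -11)*Q(4) = (6*(-11) + 6*(-16))*(3 + 4) = (-66 - 96)*7 = -162*7 = -1134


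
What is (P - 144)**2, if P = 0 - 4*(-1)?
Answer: 19600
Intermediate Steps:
P = 4 (P = 0 + 4 = 4)
(P - 144)**2 = (4 - 144)**2 = (-140)**2 = 19600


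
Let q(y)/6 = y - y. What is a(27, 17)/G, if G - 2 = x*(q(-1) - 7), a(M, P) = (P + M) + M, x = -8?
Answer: 71/58 ≈ 1.2241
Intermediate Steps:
q(y) = 0 (q(y) = 6*(y - y) = 6*0 = 0)
a(M, P) = P + 2*M (a(M, P) = (M + P) + M = P + 2*M)
G = 58 (G = 2 - 8*(0 - 7) = 2 - 8*(-7) = 2 + 56 = 58)
a(27, 17)/G = (17 + 2*27)/58 = (17 + 54)*(1/58) = 71*(1/58) = 71/58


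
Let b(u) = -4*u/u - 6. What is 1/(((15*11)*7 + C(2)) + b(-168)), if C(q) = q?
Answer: 1/1147 ≈ 0.00087184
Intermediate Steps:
b(u) = -10 (b(u) = -4*1 - 6 = -4 - 6 = -10)
1/(((15*11)*7 + C(2)) + b(-168)) = 1/(((15*11)*7 + 2) - 10) = 1/((165*7 + 2) - 10) = 1/((1155 + 2) - 10) = 1/(1157 - 10) = 1/1147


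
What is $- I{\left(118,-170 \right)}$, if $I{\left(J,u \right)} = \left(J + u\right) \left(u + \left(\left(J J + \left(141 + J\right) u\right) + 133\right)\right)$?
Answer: $-1567436$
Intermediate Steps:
$I{\left(J,u \right)} = \left(J + u\right) \left(133 + u + J^{2} + u \left(141 + J\right)\right)$ ($I{\left(J,u \right)} = \left(J + u\right) \left(u + \left(\left(J^{2} + u \left(141 + J\right)\right) + 133\right)\right) = \left(J + u\right) \left(u + \left(133 + J^{2} + u \left(141 + J\right)\right)\right) = \left(J + u\right) \left(133 + u + J^{2} + u \left(141 + J\right)\right)$)
$- I{\left(118,-170 \right)} = - (118^{3} + 133 \cdot 118 + 133 \left(-170\right) + 142 \left(-170\right)^{2} + 118 \left(-170\right)^{2} + 2 \left(-170\right) 118^{2} + 142 \cdot 118 \left(-170\right)) = - (1643032 + 15694 - 22610 + 142 \cdot 28900 + 118 \cdot 28900 + 2 \left(-170\right) 13924 - 2848520) = - (1643032 + 15694 - 22610 + 4103800 + 3410200 - 4734160 - 2848520) = \left(-1\right) 1567436 = -1567436$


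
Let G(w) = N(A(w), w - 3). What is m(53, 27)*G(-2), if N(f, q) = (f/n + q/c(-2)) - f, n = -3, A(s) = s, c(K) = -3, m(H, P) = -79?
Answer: -1027/3 ≈ -342.33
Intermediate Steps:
N(f, q) = -4*f/3 - q/3 (N(f, q) = (f/(-3) + q/(-3)) - f = (f*(-⅓) + q*(-⅓)) - f = (-f/3 - q/3) - f = -4*f/3 - q/3)
G(w) = 1 - 5*w/3 (G(w) = -4*w/3 - (w - 3)/3 = -4*w/3 - (-3 + w)/3 = -4*w/3 + (1 - w/3) = 1 - 5*w/3)
m(53, 27)*G(-2) = -79*(1 - 5/3*(-2)) = -79*(1 + 10/3) = -79*13/3 = -1027/3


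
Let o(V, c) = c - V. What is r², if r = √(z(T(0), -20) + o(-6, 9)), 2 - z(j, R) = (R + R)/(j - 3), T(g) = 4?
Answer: 57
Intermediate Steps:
z(j, R) = 2 - 2*R/(-3 + j) (z(j, R) = 2 - (R + R)/(j - 3) = 2 - 2*R/(-3 + j))
r = √57 (r = √(2*(-3 + 4 - 1*(-20))/(-3 + 4) + (9 - 1*(-6))) = √(2*(-3 + 4 + 20)/1 + (9 + 6)) = √(2*1*21 + 15) = √(42 + 15) = √57 ≈ 7.5498)
r² = (√57)² = 57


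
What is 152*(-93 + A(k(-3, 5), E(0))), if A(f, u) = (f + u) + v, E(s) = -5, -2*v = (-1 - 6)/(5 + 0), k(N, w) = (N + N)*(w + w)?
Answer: -119548/5 ≈ -23910.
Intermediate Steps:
k(N, w) = 4*N*w (k(N, w) = (2*N)*(2*w) = 4*N*w)
v = 7/10 (v = -(-1 - 6)/(2*(5 + 0)) = -(-7)/(2*5) = -½*(-7/5) = 7/10 ≈ 0.70000)
A(f, u) = 7/10 + f + u (A(f, u) = (f + u) + 7/10 = 7/10 + f + u)
152*(-93 + A(k(-3, 5), E(0))) = 152*(-93 + (7/10 + 4*(-3)*5 - 5)) = 152*(-93 + (7/10 - 60 - 5)) = 152*(-93 - 643/10) = 152*(-1573/10) = -119548/5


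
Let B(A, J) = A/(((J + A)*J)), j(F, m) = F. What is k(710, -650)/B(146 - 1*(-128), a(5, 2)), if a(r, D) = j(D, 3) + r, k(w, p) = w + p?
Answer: 59010/137 ≈ 430.73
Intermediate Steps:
k(w, p) = p + w
a(r, D) = D + r
B(A, J) = A/(J*(A + J)) (B(A, J) = A/(((A + J)*J)) = A/((J*(A + J))) = A*(1/(J*(A + J))) = A/(J*(A + J)))
k(710, -650)/B(146 - 1*(-128), a(5, 2)) = (-650 + 710)/(((146 - 1*(-128))/((2 + 5)*((146 - 1*(-128)) + (2 + 5))))) = 60/(((146 + 128)/(7*((146 + 128) + 7)))) = 60/((274*(⅐)/(274 + 7))) = 60/((274*(⅐)/281)) = 60/((274*(⅐)*(1/281))) = 60/(274/1967) = 60*(1967/274) = 59010/137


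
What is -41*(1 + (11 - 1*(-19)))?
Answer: -1271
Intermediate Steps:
-41*(1 + (11 - 1*(-19))) = -41*(1 + (11 + 19)) = -41*(1 + 30) = -41*31 = -1271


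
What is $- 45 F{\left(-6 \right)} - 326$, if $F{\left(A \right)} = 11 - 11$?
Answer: $-326$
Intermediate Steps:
$F{\left(A \right)} = 0$
$- 45 F{\left(-6 \right)} - 326 = \left(-45\right) 0 - 326 = 0 - 326 = -326$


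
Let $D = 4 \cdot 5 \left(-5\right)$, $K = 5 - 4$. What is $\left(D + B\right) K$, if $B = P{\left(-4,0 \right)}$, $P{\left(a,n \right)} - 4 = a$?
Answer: $-100$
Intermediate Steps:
$P{\left(a,n \right)} = 4 + a$
$K = 1$
$B = 0$ ($B = 4 - 4 = 0$)
$D = -100$ ($D = 4 \left(-25\right) = -100$)
$\left(D + B\right) K = \left(-100 + 0\right) 1 = \left(-100\right) 1 = -100$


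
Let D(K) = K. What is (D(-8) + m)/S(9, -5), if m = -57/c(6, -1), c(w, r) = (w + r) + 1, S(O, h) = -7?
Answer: 5/2 ≈ 2.5000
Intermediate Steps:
c(w, r) = 1 + r + w (c(w, r) = (r + w) + 1 = 1 + r + w)
m = -19/2 (m = -57/(1 - 1 + 6) = -57/6 = -57*⅙ = -19/2 ≈ -9.5000)
(D(-8) + m)/S(9, -5) = (-8 - 19/2)/(-7) = -⅐*(-35/2) = 5/2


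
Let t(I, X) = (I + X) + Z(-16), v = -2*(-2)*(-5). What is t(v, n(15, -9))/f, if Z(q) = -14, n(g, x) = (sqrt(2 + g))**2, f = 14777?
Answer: -17/14777 ≈ -0.0011504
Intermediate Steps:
n(g, x) = 2 + g
v = -20 (v = 4*(-5) = -20)
t(I, X) = -14 + I + X (t(I, X) = (I + X) - 14 = -14 + I + X)
t(v, n(15, -9))/f = (-14 - 20 + (2 + 15))/14777 = (-14 - 20 + 17)*(1/14777) = -17*1/14777 = -17/14777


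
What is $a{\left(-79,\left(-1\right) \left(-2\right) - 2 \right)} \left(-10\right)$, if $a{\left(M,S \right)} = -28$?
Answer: $280$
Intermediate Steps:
$a{\left(-79,\left(-1\right) \left(-2\right) - 2 \right)} \left(-10\right) = \left(-28\right) \left(-10\right) = 280$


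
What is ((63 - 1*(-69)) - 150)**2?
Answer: 324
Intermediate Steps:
((63 - 1*(-69)) - 150)**2 = ((63 + 69) - 150)**2 = (132 - 150)**2 = (-18)**2 = 324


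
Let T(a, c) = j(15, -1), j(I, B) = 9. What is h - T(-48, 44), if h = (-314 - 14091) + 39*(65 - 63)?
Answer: -14336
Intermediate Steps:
T(a, c) = 9
h = -14327 (h = -14405 + 39*2 = -14405 + 78 = -14327)
h - T(-48, 44) = -14327 - 1*9 = -14327 - 9 = -14336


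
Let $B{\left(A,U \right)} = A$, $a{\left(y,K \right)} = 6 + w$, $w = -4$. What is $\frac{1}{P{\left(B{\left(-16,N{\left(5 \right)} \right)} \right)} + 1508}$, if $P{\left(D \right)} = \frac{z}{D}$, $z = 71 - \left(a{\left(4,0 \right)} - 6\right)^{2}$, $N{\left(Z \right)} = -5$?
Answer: $\frac{16}{24073} \approx 0.00066464$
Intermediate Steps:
$a{\left(y,K \right)} = 2$ ($a{\left(y,K \right)} = 6 - 4 = 2$)
$z = 55$ ($z = 71 - \left(2 - 6\right)^{2} = 71 - \left(-4\right)^{2} = 71 - 16 = 55$)
$P{\left(D \right)} = \frac{55}{D}$
$\frac{1}{P{\left(B{\left(-16,N{\left(5 \right)} \right)} \right)} + 1508} = \frac{1}{\frac{55}{-16} + 1508} = \frac{1}{55 \left(- \frac{1}{16}\right) + 1508} = \frac{1}{- \frac{55}{16} + 1508} = \frac{1}{\frac{24073}{16}} = \frac{16}{24073}$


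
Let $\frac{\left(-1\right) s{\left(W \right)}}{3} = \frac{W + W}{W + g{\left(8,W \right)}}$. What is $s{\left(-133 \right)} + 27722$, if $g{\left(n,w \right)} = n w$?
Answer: $\frac{83164}{3} \approx 27721.0$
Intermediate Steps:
$s{\left(W \right)} = - \frac{2}{3}$ ($s{\left(W \right)} = - 3 \frac{W + W}{W + 8 W} = - 3 \frac{2 W}{9 W} = - 3 \cdot 2 W \frac{1}{9 W} = \left(-3\right) \frac{2}{9} = - \frac{2}{3}$)
$s{\left(-133 \right)} + 27722 = - \frac{2}{3} + 27722 = \frac{83164}{3}$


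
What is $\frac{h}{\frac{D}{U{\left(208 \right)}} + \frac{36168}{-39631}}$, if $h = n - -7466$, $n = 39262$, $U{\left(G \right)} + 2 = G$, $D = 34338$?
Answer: $\frac{21193707656}{75188815} \approx 281.87$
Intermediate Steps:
$U{\left(G \right)} = -2 + G$
$h = 46728$ ($h = 39262 - -7466 = 39262 + 7466 = 46728$)
$\frac{h}{\frac{D}{U{\left(208 \right)}} + \frac{36168}{-39631}} = \frac{46728}{\frac{34338}{-2 + 208} + \frac{36168}{-39631}} = \frac{46728}{\frac{34338}{206} + 36168 \left(- \frac{1}{39631}\right)} = \frac{46728}{34338 \cdot \frac{1}{206} - \frac{36168}{39631}} = \frac{46728}{\frac{17169}{103} - \frac{36168}{39631}} = \frac{46728}{\frac{676699335}{4081993}} = 46728 \cdot \frac{4081993}{676699335} = \frac{21193707656}{75188815}$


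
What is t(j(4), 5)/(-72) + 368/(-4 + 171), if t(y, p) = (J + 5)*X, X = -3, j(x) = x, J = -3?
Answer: 4583/2004 ≈ 2.2869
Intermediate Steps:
t(y, p) = -6 (t(y, p) = (-3 + 5)*(-3) = 2*(-3) = -6)
t(j(4), 5)/(-72) + 368/(-4 + 171) = -6/(-72) + 368/(-4 + 171) = -6*(-1/72) + 368/167 = 1/12 + 368*(1/167) = 1/12 + 368/167 = 4583/2004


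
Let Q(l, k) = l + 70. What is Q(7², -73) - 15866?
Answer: -15747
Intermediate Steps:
Q(l, k) = 70 + l
Q(7², -73) - 15866 = (70 + 7²) - 15866 = (70 + 49) - 15866 = 119 - 15866 = -15747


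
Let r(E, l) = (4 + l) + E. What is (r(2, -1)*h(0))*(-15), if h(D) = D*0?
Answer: 0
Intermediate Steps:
h(D) = 0
r(E, l) = 4 + E + l
(r(2, -1)*h(0))*(-15) = ((4 + 2 - 1)*0)*(-15) = (5*0)*(-15) = 0*(-15) = 0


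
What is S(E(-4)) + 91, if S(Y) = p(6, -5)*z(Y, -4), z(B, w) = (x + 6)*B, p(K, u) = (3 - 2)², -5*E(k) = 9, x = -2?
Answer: 419/5 ≈ 83.800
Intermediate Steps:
E(k) = -9/5 (E(k) = -⅕*9 = -9/5)
p(K, u) = 1 (p(K, u) = 1² = 1)
z(B, w) = 4*B (z(B, w) = (-2 + 6)*B = 4*B)
S(Y) = 4*Y (S(Y) = 1*(4*Y) = 4*Y)
S(E(-4)) + 91 = 4*(-9/5) + 91 = -36/5 + 91 = 419/5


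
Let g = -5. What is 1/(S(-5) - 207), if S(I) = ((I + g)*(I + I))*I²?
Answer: 1/2293 ≈ 0.00043611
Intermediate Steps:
S(I) = 2*I³*(-5 + I) (S(I) = ((I - 5)*(I + I))*I² = ((-5 + I)*(2*I))*I² = (2*I*(-5 + I))*I² = 2*I³*(-5 + I))
1/(S(-5) - 207) = 1/(2*(-5)³*(-5 - 5) - 207) = 1/(2*(-125)*(-10) - 207) = 1/(2500 - 207) = 1/2293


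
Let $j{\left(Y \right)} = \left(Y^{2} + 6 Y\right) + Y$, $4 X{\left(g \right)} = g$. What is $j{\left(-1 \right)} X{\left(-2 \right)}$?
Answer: $3$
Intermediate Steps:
$X{\left(g \right)} = \frac{g}{4}$
$j{\left(Y \right)} = Y^{2} + 7 Y$
$j{\left(-1 \right)} X{\left(-2 \right)} = - (7 - 1) \frac{1}{4} \left(-2\right) = \left(-1\right) 6 \left(- \frac{1}{2}\right) = \left(-6\right) \left(- \frac{1}{2}\right) = 3$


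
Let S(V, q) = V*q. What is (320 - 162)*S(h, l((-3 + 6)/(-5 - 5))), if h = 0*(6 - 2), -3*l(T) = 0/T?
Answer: 0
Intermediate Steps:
l(T) = 0 (l(T) = -0/T = -⅓*0 = 0)
h = 0 (h = 0*4 = 0)
(320 - 162)*S(h, l((-3 + 6)/(-5 - 5))) = (320 - 162)*(0*0) = 158*0 = 0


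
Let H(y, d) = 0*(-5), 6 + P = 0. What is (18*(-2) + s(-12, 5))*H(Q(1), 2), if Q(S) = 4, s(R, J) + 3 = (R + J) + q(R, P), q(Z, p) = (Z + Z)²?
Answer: 0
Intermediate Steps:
P = -6 (P = -6 + 0 = -6)
q(Z, p) = 4*Z² (q(Z, p) = (2*Z)² = 4*Z²)
s(R, J) = -3 + J + R + 4*R² (s(R, J) = -3 + ((R + J) + 4*R²) = -3 + ((J + R) + 4*R²) = -3 + (J + R + 4*R²) = -3 + J + R + 4*R²)
H(y, d) = 0
(18*(-2) + s(-12, 5))*H(Q(1), 2) = (18*(-2) + (-3 + 5 - 12 + 4*(-12)²))*0 = (-36 + (-3 + 5 - 12 + 4*144))*0 = (-36 + (-3 + 5 - 12 + 576))*0 = (-36 + 566)*0 = 530*0 = 0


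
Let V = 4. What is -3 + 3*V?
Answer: 9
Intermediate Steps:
-3 + 3*V = -3 + 3*4 = -3 + 12 = 9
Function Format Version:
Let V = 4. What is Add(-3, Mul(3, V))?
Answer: 9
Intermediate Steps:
Add(-3, Mul(3, V)) = Add(-3, Mul(3, 4)) = Add(-3, 12) = 9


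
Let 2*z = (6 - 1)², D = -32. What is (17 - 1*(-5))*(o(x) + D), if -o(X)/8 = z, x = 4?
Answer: -2904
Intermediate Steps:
z = 25/2 (z = (6 - 1)²/2 = (½)*5² = (½)*25 = 25/2 ≈ 12.500)
o(X) = -100 (o(X) = -8*25/2 = -100)
(17 - 1*(-5))*(o(x) + D) = (17 - 1*(-5))*(-100 - 32) = (17 + 5)*(-132) = 22*(-132) = -2904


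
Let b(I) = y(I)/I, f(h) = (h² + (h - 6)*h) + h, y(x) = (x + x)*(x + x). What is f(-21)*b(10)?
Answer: 39480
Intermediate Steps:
y(x) = 4*x² (y(x) = (2*x)*(2*x) = 4*x²)
f(h) = h + h² + h*(-6 + h) (f(h) = (h² + (-6 + h)*h) + h = (h² + h*(-6 + h)) + h = h + h² + h*(-6 + h))
b(I) = 4*I (b(I) = (4*I²)/I = 4*I)
f(-21)*b(10) = (-21*(-5 + 2*(-21)))*(4*10) = -21*(-5 - 42)*40 = -21*(-47)*40 = 987*40 = 39480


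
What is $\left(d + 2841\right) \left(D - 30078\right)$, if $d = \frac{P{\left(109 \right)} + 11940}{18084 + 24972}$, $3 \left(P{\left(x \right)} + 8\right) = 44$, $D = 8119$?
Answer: $- \frac{503687483047}{8073} \approx -6.2392 \cdot 10^{7}$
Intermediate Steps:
$P{\left(x \right)} = \frac{20}{3}$ ($P{\left(x \right)} = -8 + \frac{1}{3} \cdot 44 = -8 + \frac{44}{3} = \frac{20}{3}$)
$d = \frac{2240}{8073}$ ($d = \frac{\frac{20}{3} + 11940}{18084 + 24972} = \frac{35840}{3 \cdot 43056} = \frac{35840}{3} \cdot \frac{1}{43056} = \frac{2240}{8073} \approx 0.27747$)
$\left(d + 2841\right) \left(D - 30078\right) = \left(\frac{2240}{8073} + 2841\right) \left(8119 - 30078\right) = \frac{22937633}{8073} \left(-21959\right) = - \frac{503687483047}{8073}$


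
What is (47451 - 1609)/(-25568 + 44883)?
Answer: 45842/19315 ≈ 2.3734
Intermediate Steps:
(47451 - 1609)/(-25568 + 44883) = 45842/19315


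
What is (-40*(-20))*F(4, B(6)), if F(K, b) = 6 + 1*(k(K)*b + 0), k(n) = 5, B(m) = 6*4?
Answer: 100800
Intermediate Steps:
B(m) = 24
F(K, b) = 6 + 5*b (F(K, b) = 6 + 1*(5*b + 0) = 6 + 1*(5*b) = 6 + 5*b)
(-40*(-20))*F(4, B(6)) = (-40*(-20))*(6 + 5*24) = 800*(6 + 120) = 800*126 = 100800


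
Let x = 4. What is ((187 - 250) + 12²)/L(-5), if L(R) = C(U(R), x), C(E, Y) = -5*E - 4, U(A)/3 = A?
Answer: 81/71 ≈ 1.1408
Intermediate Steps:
U(A) = 3*A
C(E, Y) = -4 - 5*E
L(R) = -4 - 15*R
((187 - 250) + 12²)/L(-5) = ((187 - 250) + 12²)/(-4 - 15*(-5)) = (-63 + 144)/(-4 + 75) = 81/71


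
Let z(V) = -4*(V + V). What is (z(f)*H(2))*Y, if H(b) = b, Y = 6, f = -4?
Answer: 384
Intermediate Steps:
z(V) = -8*V
(z(f)*H(2))*Y = (-8*(-4)*2)*6 = (32*2)*6 = 64*6 = 384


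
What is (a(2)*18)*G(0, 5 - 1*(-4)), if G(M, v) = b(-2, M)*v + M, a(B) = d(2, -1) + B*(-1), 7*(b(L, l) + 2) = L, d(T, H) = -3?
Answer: 12960/7 ≈ 1851.4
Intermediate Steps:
b(L, l) = -2 + L/7
a(B) = -3 - B (a(B) = -3 + B*(-1) = -3 - B)
G(M, v) = M - 16*v/7 (G(M, v) = (-2 + (⅐)*(-2))*v + M = (-2 - 2/7)*v + M = -16*v/7 + M = M - 16*v/7)
(a(2)*18)*G(0, 5 - 1*(-4)) = ((-3 - 1*2)*18)*(0 - 16*(5 - 1*(-4))/7) = ((-3 - 2)*18)*(0 - 16*(5 + 4)/7) = (-5*18)*(0 - 16/7*9) = -90*(0 - 144/7) = -90*(-144/7) = 12960/7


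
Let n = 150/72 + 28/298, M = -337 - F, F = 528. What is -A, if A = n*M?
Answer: 3367445/1788 ≈ 1883.4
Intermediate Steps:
M = -865 (M = -337 - 1*528 = -337 - 528 = -865)
n = 3893/1788 (n = 150*(1/72) + 28*(1/298) = 25/12 + 14/149 = 3893/1788 ≈ 2.1773)
A = -3367445/1788 (A = (3893/1788)*(-865) = -3367445/1788 ≈ -1883.4)
-A = -1*(-3367445/1788) = 3367445/1788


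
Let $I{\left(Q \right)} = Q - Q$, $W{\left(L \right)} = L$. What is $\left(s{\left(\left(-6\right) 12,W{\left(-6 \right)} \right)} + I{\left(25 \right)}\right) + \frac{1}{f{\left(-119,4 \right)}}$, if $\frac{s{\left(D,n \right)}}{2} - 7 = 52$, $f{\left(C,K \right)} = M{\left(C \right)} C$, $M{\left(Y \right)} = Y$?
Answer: $\frac{1670999}{14161} \approx 118.0$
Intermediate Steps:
$I{\left(Q \right)} = 0$
$f{\left(C,K \right)} = C^{2}$ ($f{\left(C,K \right)} = C C = C^{2}$)
$s{\left(D,n \right)} = 118$ ($s{\left(D,n \right)} = 14 + 2 \cdot 52 = 14 + 104 = 118$)
$\left(s{\left(\left(-6\right) 12,W{\left(-6 \right)} \right)} + I{\left(25 \right)}\right) + \frac{1}{f{\left(-119,4 \right)}} = \left(118 + 0\right) + \frac{1}{\left(-119\right)^{2}} = 118 + \frac{1}{14161} = \frac{1670999}{14161}$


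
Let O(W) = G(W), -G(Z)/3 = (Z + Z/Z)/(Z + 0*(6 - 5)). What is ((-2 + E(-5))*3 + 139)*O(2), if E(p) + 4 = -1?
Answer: -531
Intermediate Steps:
E(p) = -5 (E(p) = -4 - 1 = -5)
G(Z) = -3*(1 + Z)/Z (G(Z) = -3*(Z + Z/Z)/(Z + 0*(6 - 5)) = -3*(Z + 1)/(Z + 0*1) = -3*(1 + Z)/(Z + 0) = -3*(1 + Z)/Z)
O(W) = -3 - 3/W
((-2 + E(-5))*3 + 139)*O(2) = ((-2 - 5)*3 + 139)*(-3 - 3/2) = (-7*3 + 139)*(-3 - 3*½) = (-21 + 139)*(-3 - 3/2) = 118*(-9/2) = -531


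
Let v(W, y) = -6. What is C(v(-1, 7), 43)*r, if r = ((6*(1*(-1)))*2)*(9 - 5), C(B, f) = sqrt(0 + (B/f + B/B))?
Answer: -48*sqrt(1591)/43 ≈ -44.525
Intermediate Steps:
C(B, f) = sqrt(1 + B/f) (C(B, f) = sqrt(0 + (B/f + 1)) = sqrt(0 + (1 + B/f)) = sqrt(1 + B/f))
r = -48 (r = ((6*(-1))*2)*4 = -6*2*4 = -12*4 = -48)
C(v(-1, 7), 43)*r = sqrt((-6 + 43)/43)*(-48) = sqrt((1/43)*37)*(-48) = sqrt(37/43)*(-48) = (sqrt(1591)/43)*(-48) = -48*sqrt(1591)/43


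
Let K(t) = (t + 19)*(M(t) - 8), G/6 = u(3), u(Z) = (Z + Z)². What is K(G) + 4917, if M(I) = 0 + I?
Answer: 53797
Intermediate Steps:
M(I) = I
u(Z) = 4*Z² (u(Z) = (2*Z)² = 4*Z²)
G = 216 (G = 6*(4*3²) = 6*(4*9) = 6*36 = 216)
K(t) = (-8 + t)*(19 + t) (K(t) = (t + 19)*(t - 8) = (19 + t)*(-8 + t) = (-8 + t)*(19 + t))
K(G) + 4917 = (-152 + 216² + 11*216) + 4917 = (-152 + 46656 + 2376) + 4917 = 48880 + 4917 = 53797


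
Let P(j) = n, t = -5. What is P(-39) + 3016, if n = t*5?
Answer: 2991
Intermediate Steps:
n = -25 (n = -5*5 = -25)
P(j) = -25
P(-39) + 3016 = -25 + 3016 = 2991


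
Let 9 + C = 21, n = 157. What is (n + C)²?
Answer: 28561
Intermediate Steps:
C = 12 (C = -9 + 21 = 12)
(n + C)² = (157 + 12)² = 169² = 28561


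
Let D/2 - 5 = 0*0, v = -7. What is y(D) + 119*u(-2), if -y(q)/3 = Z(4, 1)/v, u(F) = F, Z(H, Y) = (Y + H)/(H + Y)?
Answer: -1663/7 ≈ -237.57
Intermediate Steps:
Z(H, Y) = 1 (Z(H, Y) = (H + Y)/(H + Y) = 1)
D = 10 (D = 10 + 2*(0*0) = 10 + 2*0 = 10 + 0 = 10)
y(q) = 3/7 (y(q) = -3/(-7) = -3*(-1)/7 = -3*(-⅐) = 3/7)
y(D) + 119*u(-2) = 3/7 + 119*(-2) = 3/7 - 238 = -1663/7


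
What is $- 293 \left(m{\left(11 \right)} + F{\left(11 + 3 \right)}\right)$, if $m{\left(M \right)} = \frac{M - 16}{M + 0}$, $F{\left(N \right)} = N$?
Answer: $- \frac{43657}{11} \approx -3968.8$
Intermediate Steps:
$m{\left(M \right)} = \frac{-16 + M}{M}$
$- 293 \left(m{\left(11 \right)} + F{\left(11 + 3 \right)}\right) = - 293 \left(\frac{-16 + 11}{11} + \left(11 + 3\right)\right) = - 293 \left(\frac{1}{11} \left(-5\right) + 14\right) = - 293 \left(- \frac{5}{11} + 14\right) = \left(-293\right) \frac{149}{11} = - \frac{43657}{11}$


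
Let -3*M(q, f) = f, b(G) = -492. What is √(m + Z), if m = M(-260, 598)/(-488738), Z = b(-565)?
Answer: I*√264423150537915/733107 ≈ 22.181*I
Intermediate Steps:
M(q, f) = -f/3
Z = -492
m = 299/733107 (m = -⅓*598/(-488738) = -598/3*(-1/488738) = 299/733107 ≈ 0.00040785)
√(m + Z) = √(299/733107 - 492) = √(-360688345/733107) = I*√264423150537915/733107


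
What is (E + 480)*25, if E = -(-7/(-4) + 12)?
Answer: 46625/4 ≈ 11656.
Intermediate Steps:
E = -55/4 (E = -(-7*(-1/4) + 12) = -(7/4 + 12) = -1*55/4 = -55/4 ≈ -13.750)
(E + 480)*25 = (-55/4 + 480)*25 = (1865/4)*25 = 46625/4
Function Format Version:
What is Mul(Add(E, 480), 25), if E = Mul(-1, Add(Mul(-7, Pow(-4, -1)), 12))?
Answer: Rational(46625, 4) ≈ 11656.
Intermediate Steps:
E = Rational(-55, 4) (E = Mul(-1, Add(Mul(-7, Rational(-1, 4)), 12)) = Mul(-1, Add(Rational(7, 4), 12)) = Mul(-1, Rational(55, 4)) = Rational(-55, 4) ≈ -13.750)
Mul(Add(E, 480), 25) = Mul(Add(Rational(-55, 4), 480), 25) = Mul(Rational(1865, 4), 25) = Rational(46625, 4)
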